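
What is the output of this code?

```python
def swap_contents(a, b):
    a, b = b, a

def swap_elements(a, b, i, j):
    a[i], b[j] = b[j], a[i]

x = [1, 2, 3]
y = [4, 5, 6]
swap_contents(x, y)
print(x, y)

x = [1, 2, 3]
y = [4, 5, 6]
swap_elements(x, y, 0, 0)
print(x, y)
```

Key concept: parameter rebinding vs mutation.
Step by step:
`x = [1, 2, 3]` → x = [1, 2, 3]
`y = [4, 5, 6]` → y = [4, 5, 6]
`swap_contents(x, y)` → no visible change to tracked variables
`print(x, y)` → prints [1, 2, 3] [4, 5, 6]
`x = [1, 2, 3]` → x = [1, 2, 3]
`y = [4, 5, 6]` → y = [4, 5, 6]
`swap_elements(x, y, 0, 0)` → x = [4, 2, 3]; y = [1, 5, 6]
`print(x, y)` → prints [4, 2, 3] [1, 5, 6]

Answer:
[1, 2, 3] [4, 5, 6]
[4, 2, 3] [1, 5, 6]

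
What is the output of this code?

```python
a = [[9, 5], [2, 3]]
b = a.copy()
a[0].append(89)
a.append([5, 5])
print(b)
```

Key concept: shallow copy with nested lists.
Step by step:
`a = [[9, 5], [2, 3]]` → a = [[9, 5], [2, 3]]
`b = a.copy()` → b = [[9, 5], [2, 3]]
`a[0].append(89)` → a = [[9, 5, 89], [2, 3]]; b = [[9, 5, 89], [2, 3]]
`a.append([5, 5])` → a = [[9, 5, 89], [2, 3], [5, 5]]
`print(b)` → prints [[9, 5, 89], [2, 3]]

Answer: [[9, 5, 89], [2, 3]]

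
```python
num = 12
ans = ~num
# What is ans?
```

Trace:
`num = 12` → num = 12
`ans = ~num` → ans = -13
So ans = -13

Answer: -13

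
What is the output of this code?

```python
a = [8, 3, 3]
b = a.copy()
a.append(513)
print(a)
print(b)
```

Key concept: list.copy() creates independent copy.
Step by step:
`a = [8, 3, 3]` → a = [8, 3, 3]
`b = a.copy()` → b = [8, 3, 3]
`a.append(513)` → a = [8, 3, 3, 513]
`print(a)` → prints [8, 3, 3, 513]
`print(b)` → prints [8, 3, 3]

Answer:
[8, 3, 3, 513]
[8, 3, 3]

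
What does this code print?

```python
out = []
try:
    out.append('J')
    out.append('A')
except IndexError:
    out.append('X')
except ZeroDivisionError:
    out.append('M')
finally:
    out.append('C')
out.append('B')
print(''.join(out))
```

Execution trace: 'J' (try body) → 'A' (try body, no exception) → 'C' (finally) → 'B' (after the try/except). Output: JACB

Answer: JACB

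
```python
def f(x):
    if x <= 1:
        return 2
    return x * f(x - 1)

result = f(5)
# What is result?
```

f(5) = 5 * 4 * 3 * 2 * 2 = 240

Answer: 240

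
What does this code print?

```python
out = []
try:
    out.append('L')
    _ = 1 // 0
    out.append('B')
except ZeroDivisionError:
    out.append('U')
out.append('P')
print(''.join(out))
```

Execution trace: 'L' (try body) → 'U' (except ZeroDivisionError) → 'P' (after the try/except). Output: LUP

Answer: LUP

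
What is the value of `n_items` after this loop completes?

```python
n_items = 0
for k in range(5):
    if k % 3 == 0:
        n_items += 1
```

Count numbers divisible by 3 in range(5)
`n_items` takes the values: 0 → 1 → 2

Answer: 2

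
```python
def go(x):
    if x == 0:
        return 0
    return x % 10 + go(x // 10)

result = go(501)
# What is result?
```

Sum of digits of 501: 1 + 0 + 5 = 6

Answer: 6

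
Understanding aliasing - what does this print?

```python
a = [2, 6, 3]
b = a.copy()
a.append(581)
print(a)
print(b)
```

Key concept: list.copy() creates independent copy.
Step by step:
`a = [2, 6, 3]` → a = [2, 6, 3]
`b = a.copy()` → b = [2, 6, 3]
`a.append(581)` → a = [2, 6, 3, 581]
`print(a)` → prints [2, 6, 3, 581]
`print(b)` → prints [2, 6, 3]

Answer:
[2, 6, 3, 581]
[2, 6, 3]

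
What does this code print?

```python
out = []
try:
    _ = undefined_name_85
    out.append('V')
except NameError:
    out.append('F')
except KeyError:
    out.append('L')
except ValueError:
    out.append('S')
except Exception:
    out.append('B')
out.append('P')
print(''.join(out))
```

Execution trace: 'F' (except NameError) → 'P' (after the try/except). Output: FP

Answer: FP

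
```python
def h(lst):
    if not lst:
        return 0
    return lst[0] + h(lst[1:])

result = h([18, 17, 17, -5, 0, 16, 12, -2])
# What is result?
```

18 + 17 + 17 + (-5) + 0 + 16 + 12 + (-2) + 0 = 73

Answer: 73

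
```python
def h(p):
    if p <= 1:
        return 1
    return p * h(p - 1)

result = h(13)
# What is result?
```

h(13) = 13 * 12 * 11 * 10 * 9 * 8 * 7 * 6 * 5 * 4 * 3 * 2 * 1 = 6227020800

Answer: 6227020800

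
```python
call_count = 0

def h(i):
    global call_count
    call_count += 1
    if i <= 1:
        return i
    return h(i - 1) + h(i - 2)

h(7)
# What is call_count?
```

Calls(i) = 1 + Calls(i-1) + Calls(i-2); Calls(0)=Calls(1)=1. For i=7 this gives 41.

Answer: 41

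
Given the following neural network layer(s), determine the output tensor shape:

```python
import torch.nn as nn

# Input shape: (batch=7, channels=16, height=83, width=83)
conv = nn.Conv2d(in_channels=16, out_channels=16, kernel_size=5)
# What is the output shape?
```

Input: (7, 16, 83, 83) -> Output: (7, 16, 79, 79)

Answer: (7, 16, 79, 79)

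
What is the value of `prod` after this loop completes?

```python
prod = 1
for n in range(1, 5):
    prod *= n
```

4! = 24
`prod` takes the values: 1 → 2 → 6 → 24

Answer: 24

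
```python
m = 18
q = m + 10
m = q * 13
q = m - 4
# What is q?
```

Trace:
`m = 18` → m = 18
`q = m + 10` → q = 28
`m = q * 13` → m = 364
`q = m - 4` → q = 360
So q = 360

Answer: 360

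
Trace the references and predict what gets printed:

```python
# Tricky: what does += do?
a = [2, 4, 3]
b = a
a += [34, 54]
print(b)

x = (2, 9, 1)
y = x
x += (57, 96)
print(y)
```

Key concept: += behavior differs for mutable vs immutable.
Step by step:
`a = [2, 4, 3]` → a = [2, 4, 3]
`b = a` → b = [2, 4, 3] (same object as a)
`a += [34, 54]` → a = [2, 4, 3, 34, 54] (same object as b); b = [2, 4, 3, 34, 54] (same object as a)
`print(b)` → prints [2, 4, 3, 34, 54]
`x = (2, 9, 1)` → x = (2, 9, 1)
`y = x` → y = (2, 9, 1)
`x += (57, 96)` → x = (2, 9, 1, 57, 96)
`print(y)` → prints (2, 9, 1)

Answer:
[2, 4, 3, 34, 54]
(2, 9, 1)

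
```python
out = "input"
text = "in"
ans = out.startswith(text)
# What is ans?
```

Trace:
`out = "input"` → out = 'input'
`text = "in"` → text = 'in'
`ans = out.startswith(text)` → ans = True
So ans = True

Answer: True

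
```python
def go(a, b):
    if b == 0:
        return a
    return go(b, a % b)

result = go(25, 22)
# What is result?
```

go(25, 22) -> go(22, 3) -> go(3, 1) -> go(1, 0) -> 1

Answer: 1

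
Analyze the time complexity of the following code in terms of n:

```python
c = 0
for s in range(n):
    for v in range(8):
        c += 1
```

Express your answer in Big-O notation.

Each loop level contributes: n × 1. Multiplying the contributions gives O(n).

Answer: O(n)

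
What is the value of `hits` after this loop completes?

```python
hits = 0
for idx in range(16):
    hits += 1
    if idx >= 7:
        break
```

Loop breaks when idx reaches 7, hits is 8
`hits` takes the values: 0 → 1 → 2 → 3 → 4 → 5 → 6 → 7 → 8

Answer: 8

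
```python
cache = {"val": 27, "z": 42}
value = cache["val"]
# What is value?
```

Trace:
`cache = {"val": 27, "z": 42}` → cache = {'val': 27, 'z': 42}
`value = cache["val"]` → value = 27
So value = 27

Answer: 27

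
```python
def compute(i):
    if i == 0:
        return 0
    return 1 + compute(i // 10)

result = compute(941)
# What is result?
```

Count of digits of 941: 3

Answer: 3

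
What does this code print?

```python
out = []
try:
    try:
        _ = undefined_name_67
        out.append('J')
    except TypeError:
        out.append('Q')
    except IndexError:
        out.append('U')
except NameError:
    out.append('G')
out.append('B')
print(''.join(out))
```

Execution trace: 'G' (outer except NameError) → 'B' (after the try/except). Output: GB

Answer: GB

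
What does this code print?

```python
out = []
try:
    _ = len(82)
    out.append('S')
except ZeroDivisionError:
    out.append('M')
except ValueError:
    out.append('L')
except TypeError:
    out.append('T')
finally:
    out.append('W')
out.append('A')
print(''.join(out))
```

Execution trace: 'T' (except TypeError) → 'W' (finally) → 'A' (after the try/except). Output: TWA

Answer: TWA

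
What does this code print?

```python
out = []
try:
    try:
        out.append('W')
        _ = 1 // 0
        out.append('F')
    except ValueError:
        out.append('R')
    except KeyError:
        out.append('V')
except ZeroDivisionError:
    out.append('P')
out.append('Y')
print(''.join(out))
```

Execution trace: 'W' (try body) → 'P' (outer except ZeroDivisionError) → 'Y' (after the try/except). Output: WPY

Answer: WPY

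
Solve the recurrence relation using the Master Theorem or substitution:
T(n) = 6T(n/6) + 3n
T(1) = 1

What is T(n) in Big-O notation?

By Master Theorem: a=6, b=6, f(n)=3n. Since log_6(6) = 1 and f(n) = Θ(n^1), Case 2 applies. T(n) = O(n log n).

Answer: O(n log n)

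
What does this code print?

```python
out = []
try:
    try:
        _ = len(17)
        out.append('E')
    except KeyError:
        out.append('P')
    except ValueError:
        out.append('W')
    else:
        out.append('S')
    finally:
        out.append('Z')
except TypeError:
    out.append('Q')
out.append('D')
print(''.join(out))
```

Execution trace: 'Z' (finally) → 'Q' (outer except TypeError) → 'D' (after the try/except). Output: ZQD

Answer: ZQD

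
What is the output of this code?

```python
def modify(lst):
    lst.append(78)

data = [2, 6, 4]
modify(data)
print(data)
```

Key concept: function modifies passed list.
Step by step:
`data = [2, 6, 4]` → data = [2, 6, 4]
`modify(data)` → data = [2, 6, 4, 78]
`print(data)` → prints [2, 6, 4, 78]

Answer: [2, 6, 4, 78]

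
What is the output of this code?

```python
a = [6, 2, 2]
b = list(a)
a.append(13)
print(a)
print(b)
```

Key concept: list() constructor creates copy.
Step by step:
`a = [6, 2, 2]` → a = [6, 2, 2]
`b = list(a)` → b = [6, 2, 2]
`a.append(13)` → a = [6, 2, 2, 13]
`print(a)` → prints [6, 2, 2, 13]
`print(b)` → prints [6, 2, 2]

Answer:
[6, 2, 2, 13]
[6, 2, 2]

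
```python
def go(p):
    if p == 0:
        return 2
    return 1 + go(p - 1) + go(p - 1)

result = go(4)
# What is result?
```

go(p) = 1 + 2·go(p-1), go(0)=2. Closed form: (2+1)·2^4 - 1 = 47.

Answer: 47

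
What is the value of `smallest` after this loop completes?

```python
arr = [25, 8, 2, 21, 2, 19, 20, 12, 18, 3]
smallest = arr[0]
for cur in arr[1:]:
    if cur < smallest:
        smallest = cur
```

Minimum of [25, 8, 2, 21, 2, 19, 20, 12, 18, 3]
`smallest` takes the values: 25 → 8 → 2

Answer: 2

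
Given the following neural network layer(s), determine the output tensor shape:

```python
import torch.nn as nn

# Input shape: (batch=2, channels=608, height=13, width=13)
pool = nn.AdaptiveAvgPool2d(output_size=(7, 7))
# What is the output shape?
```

Input: (2, 608, 13, 13) -> Output: (2, 608, 7, 7)

Answer: (2, 608, 7, 7)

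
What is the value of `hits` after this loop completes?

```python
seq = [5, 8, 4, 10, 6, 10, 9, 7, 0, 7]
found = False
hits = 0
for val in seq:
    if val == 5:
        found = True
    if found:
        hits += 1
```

Count elements after first 5 in [5, 8, 4, 10, 6, 10, 9, 7, 0, 7]
`hits` takes the values: 0 → 1 → 2 → 3 → 4 → 5 → 6 → 7 → 8 → 9 → 10

Answer: 10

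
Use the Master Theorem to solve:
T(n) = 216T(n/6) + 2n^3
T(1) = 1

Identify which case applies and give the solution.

a=216, b=6, f(n)=2n^3. log_6(216) = 3. Since c=3 = 3, Case 2 applies: T(n) = Θ(n^log_b(a) · log n) = O(n^3 log n).

Answer: O(n^3 log n) - Case 2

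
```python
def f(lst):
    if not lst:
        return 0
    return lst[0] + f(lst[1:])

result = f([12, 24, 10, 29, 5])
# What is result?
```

12 + 24 + 10 + 29 + 5 + 0 = 80

Answer: 80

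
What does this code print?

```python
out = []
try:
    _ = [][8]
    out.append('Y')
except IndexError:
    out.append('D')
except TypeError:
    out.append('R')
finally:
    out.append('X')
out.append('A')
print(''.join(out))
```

Execution trace: 'D' (except IndexError) → 'X' (finally) → 'A' (after the try/except). Output: DXA

Answer: DXA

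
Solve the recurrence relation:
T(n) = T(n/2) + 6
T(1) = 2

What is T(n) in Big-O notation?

Each step divides n by 2 and adds 6. After log_2(n) steps we reach T(1)=2. So T(n) = 6·log_2(n) + 2 = O(log n).

Answer: O(log n)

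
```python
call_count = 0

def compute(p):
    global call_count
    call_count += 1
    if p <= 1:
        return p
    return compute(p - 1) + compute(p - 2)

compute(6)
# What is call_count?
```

Calls(p) = 1 + Calls(p-1) + Calls(p-2); Calls(0)=Calls(1)=1. For p=6 this gives 25.

Answer: 25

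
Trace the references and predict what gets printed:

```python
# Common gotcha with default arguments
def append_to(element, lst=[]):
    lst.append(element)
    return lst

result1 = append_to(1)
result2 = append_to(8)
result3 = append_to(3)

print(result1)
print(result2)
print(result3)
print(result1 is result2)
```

Key concept: mutable default argument gotcha.
Step by step:
`result1 = append_to(1)` → result1 = [1]
`result2 = append_to(8)` → result1 = [1, 8] (same object as result2); result2 = [1, 8] (same object as result1)
`result3 = append_to(3)` → result1 = [1, 8, 3] (same object as result2, result3); result2 = [1, 8, 3] (same object as result1, result3); result3 = [1, 8, 3] (same object as result1, result2)
`print(result1)` → prints [1, 8, 3]
`print(result2)` → prints [1, 8, 3]
`print(result3)` → prints [1, 8, 3]
`print(result1 is result2)` → prints True

Answer:
[1, 8, 3]
[1, 8, 3]
[1, 8, 3]
True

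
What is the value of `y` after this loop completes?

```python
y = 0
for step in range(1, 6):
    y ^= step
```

XOR of 1 to 5
`y` takes the values: 0 → 1 → 3 → 0 → 4 → 1

Answer: 1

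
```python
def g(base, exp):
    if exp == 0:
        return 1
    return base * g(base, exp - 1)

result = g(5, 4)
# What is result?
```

g(5, 4) = 5 * 5 * 5 * 5 = 625

Answer: 625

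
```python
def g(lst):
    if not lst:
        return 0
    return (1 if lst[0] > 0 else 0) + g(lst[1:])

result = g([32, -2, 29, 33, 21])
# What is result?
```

Count of positive elements in [32, -2, 29, 33, 21] = 4

Answer: 4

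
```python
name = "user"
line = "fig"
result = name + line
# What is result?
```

Trace:
`name = "user"` → name = 'user'
`line = "fig"` → line = 'fig'
`result = name + line` → result = 'userfig'
So result = 'userfig'

Answer: 'userfig'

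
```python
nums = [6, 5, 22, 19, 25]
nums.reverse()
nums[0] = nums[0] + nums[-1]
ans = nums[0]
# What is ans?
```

Trace:
`nums = [6, 5, 22, 19, 25]` → nums = [6, 5, 22, 19, 25]
`nums.reverse()` → nums = [25, 19, 22, 5, 6]
`nums[0] = nums[0] + nums[-1]` → nums = [31, 19, 22, 5, 6]
`ans = nums[0]` → ans = 31
So ans = 31

Answer: 31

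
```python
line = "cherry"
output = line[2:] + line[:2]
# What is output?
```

Trace:
`line = "cherry"` → line = 'cherry'
`output = line[2:] + line[:2]` → output = 'errych'
So output = 'errych'

Answer: 'errych'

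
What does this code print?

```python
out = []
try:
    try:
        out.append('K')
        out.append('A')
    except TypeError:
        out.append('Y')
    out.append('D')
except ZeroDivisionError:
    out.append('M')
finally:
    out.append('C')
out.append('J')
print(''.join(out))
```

Execution trace: 'K' (inner try body) → 'A' (inner try body, no exception) → 'D' (try body, no exception) → 'C' (finally) → 'J' (after the try/except). Output: KADCJ

Answer: KADCJ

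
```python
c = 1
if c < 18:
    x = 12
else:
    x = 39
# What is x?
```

Trace:
`c = 1` → c = 1
`if c < 18: ...` → c < 18 is True → x = 12
So x = 12

Answer: 12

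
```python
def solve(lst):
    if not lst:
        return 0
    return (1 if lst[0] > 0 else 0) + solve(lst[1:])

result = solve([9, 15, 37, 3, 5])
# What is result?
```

Count of positive elements in [9, 15, 37, 3, 5] = 5

Answer: 5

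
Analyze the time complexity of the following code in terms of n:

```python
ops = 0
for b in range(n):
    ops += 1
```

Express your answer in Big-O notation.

Each loop level contributes: n. Multiplying the contributions gives O(n).

Answer: O(n)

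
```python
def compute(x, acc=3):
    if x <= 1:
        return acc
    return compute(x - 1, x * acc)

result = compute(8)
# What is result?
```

Accumulator trace (n, acc): (8, 3) -> (7, 24) -> (6, 168) -> (5, 1008) -> (4, 5040) -> (3, 20160) -> (2, 60480) -> (1, 120960) -> return 120960

Answer: 120960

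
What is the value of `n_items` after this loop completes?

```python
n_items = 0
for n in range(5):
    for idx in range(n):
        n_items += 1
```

Triangle number: 0+1+2+...+4
`n_items` takes the values: 0 → 1 → 2 → 3 → 4 → 5 → 6 → 7 → 8 → 9 → 10

Answer: 10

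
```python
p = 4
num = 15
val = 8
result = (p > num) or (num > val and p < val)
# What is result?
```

Trace:
`p = 4` → p = 4
`num = 15` → num = 15
`val = 8` → val = 8
`result = (p > num) or (num > val and p < val)` → result = True
So result = True

Answer: True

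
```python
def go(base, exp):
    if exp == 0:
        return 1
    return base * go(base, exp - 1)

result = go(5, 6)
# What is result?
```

go(5, 6) = 5 * 5 * 5 * 5 * 5 * 5 = 15625

Answer: 15625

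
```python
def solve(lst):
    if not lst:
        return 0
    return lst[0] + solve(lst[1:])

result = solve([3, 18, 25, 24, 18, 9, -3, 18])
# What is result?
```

3 + 18 + 25 + 24 + 18 + 9 + (-3) + 18 + 0 = 112

Answer: 112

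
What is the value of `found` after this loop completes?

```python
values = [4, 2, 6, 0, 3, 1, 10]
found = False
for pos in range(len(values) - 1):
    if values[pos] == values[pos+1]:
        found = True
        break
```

Check consecutive duplicates in [4, 2, 6, 0, 3, 1, 10]
`found` takes the values: False

Answer: False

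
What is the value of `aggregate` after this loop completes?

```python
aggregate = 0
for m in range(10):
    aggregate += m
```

Sum of 0 to 9 = 45
`aggregate` takes the values: 0 → 1 → 3 → 6 → 10 → 15 → 21 → 28 → 36 → 45

Answer: 45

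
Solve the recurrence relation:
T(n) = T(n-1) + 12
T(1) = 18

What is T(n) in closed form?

Unrolling: T(n) = T(1) + 12·(n-1) = 18 + 12(n-1) = 12n + 6.

Answer: T(n) = 12n + 6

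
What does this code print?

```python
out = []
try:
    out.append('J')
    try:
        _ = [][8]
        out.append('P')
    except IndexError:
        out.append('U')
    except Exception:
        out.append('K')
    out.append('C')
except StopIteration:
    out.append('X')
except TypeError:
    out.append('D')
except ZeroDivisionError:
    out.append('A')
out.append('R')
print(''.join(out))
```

Execution trace: 'J' (try body) → 'U' (inner except IndexError) → 'C' (try body, no exception) → 'R' (after the try/except). Output: JUCR

Answer: JUCR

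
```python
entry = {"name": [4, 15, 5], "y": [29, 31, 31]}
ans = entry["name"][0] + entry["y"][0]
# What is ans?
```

Trace:
`entry = {"name": [4, 15, 5], "y": [29, 31, 31]}` → entry = {'name': [4, 15, 5], 'y': [29, 31, 31]}
`ans = entry["name"][0] + entry["y"][0]` → ans = 33
So ans = 33

Answer: 33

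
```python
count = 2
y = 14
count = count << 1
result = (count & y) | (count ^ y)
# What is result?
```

Trace:
`count = 2` → count = 2
`y = 14` → y = 14
`count = count << 1` → count = 4
`result = (count & y) | (count ^ y)` → result = 14
So result = 14

Answer: 14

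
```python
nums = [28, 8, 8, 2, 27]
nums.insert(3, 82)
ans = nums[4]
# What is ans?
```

Trace:
`nums = [28, 8, 8, 2, 27]` → nums = [28, 8, 8, 2, 27]
`nums.insert(3, 82)` → nums = [28, 8, 8, 82, 2, 27]
`ans = nums[4]` → ans = 2
So ans = 2

Answer: 2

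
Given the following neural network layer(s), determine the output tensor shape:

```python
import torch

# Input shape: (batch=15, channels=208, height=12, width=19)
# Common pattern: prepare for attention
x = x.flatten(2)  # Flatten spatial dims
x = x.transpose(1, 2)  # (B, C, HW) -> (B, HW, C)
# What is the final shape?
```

Input: (15, 208, 12, 19) -> after flatten(2): (15, 208, 228) -> Output: (15, 228, 208)

Answer: (15, 228, 208)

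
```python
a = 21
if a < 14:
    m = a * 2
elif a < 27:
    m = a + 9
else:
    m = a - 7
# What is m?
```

Trace:
`a = 21` → a = 21
`if a < 14: ...` → a < 14 is False, a < 27 is True → m = 30
So m = 30

Answer: 30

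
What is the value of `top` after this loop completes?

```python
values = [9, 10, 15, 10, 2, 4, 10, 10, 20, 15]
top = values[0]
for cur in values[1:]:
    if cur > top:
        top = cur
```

Maximum of [9, 10, 15, 10, 2, 4, 10, 10, 20, 15]
`top` takes the values: 9 → 10 → 15 → 20

Answer: 20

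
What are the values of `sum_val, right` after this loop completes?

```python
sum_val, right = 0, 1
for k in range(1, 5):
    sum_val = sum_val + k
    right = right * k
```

Sum and factorial of 1 to 4
`sum_val, right` takes the values: (0, 1) → (1, 1) → (3, 1) → (3, 2) → (6, 2) → (6, 6) → (10, 6) → (10, 24)

Answer: 10, 24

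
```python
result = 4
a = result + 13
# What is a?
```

Trace:
`result = 4` → result = 4
`a = result + 13` → a = 17
So a = 17

Answer: 17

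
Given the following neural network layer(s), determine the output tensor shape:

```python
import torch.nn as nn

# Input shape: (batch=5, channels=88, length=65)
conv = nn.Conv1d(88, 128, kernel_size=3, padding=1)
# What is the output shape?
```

Input: (5, 88, 65) -> Output: (5, 128, 65)

Answer: (5, 128, 65)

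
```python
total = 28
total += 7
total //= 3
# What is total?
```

Trace:
`total = 28` → total = 28
`total += 7` → total = 35
`total //= 3` → total = 11
So total = 11

Answer: 11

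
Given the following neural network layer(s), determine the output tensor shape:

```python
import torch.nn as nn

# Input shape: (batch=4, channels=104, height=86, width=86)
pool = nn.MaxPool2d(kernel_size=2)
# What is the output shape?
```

Input: (4, 104, 86, 86) -> Output: (4, 104, 43, 43)

Answer: (4, 104, 43, 43)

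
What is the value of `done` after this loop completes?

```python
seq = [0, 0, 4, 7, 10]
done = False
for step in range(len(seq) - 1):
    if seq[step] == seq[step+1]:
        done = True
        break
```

Check consecutive duplicates in [0, 0, 4, 7, 10]
`done` takes the values: False → True

Answer: True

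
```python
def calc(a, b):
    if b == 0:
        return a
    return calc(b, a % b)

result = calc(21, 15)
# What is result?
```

calc(21, 15) -> calc(15, 6) -> calc(6, 3) -> calc(3, 0) -> 3

Answer: 3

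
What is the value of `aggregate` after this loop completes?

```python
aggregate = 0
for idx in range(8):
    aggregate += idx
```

Sum of 0 to 7 = 28
`aggregate` takes the values: 0 → 1 → 3 → 6 → 10 → 15 → 21 → 28

Answer: 28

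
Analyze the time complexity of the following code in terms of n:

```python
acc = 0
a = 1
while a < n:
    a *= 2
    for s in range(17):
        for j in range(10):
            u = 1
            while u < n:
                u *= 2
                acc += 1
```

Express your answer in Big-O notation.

Each loop level contributes: log n × 1 × 1 × log n. Multiplying the contributions gives O(log² n).

Answer: O(log² n)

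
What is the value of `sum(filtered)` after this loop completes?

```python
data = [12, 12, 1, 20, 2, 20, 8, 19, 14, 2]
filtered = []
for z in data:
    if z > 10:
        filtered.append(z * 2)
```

Sum of doubled values > 10
`filtered` takes the values: [] → [24] → [24, 24] → [24, 24, 40] → [24, 24, 40, 40] → [24, 24, 40, 40, 38] → [24, 24, 40, 40, 38, 28]
So `sum(filtered)` = 194

Answer: 194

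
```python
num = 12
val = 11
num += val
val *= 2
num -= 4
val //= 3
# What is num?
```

Trace:
`num = 12` → num = 12
`val = 11` → val = 11
`num += val` → num = 23
`val *= 2` → val = 22
`num -= 4` → num = 19
`val //= 3` → val = 7
So num = 19

Answer: 19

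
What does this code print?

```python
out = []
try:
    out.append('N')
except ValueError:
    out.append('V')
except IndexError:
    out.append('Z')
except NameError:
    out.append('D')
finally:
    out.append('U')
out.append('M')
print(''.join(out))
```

Execution trace: 'N' (try body, no exception) → 'U' (finally) → 'M' (after the try/except). Output: NUM

Answer: NUM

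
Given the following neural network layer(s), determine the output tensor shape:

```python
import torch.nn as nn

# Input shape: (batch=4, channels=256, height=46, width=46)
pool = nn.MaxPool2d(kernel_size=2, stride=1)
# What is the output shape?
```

Input: (4, 256, 46, 46) -> Output: (4, 256, 45, 45)

Answer: (4, 256, 45, 45)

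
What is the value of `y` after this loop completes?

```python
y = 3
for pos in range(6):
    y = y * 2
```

Multiply by 2, 6 times: 3 * 2^6 = 192
`y` takes the values: 3 → 6 → 12 → 24 → 48 → 96 → 192

Answer: 192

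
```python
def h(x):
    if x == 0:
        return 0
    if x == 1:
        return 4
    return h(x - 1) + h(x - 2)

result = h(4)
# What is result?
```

Build up from base cases: h(0)=0, h(1)=4, h(2)=4, h(3)=8, h(4)=12

Answer: 12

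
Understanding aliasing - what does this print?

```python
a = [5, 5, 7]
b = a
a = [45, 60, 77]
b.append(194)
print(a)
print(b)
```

Key concept: rebinding vs mutation: a is rebound to a new list, b still points at the original.
Step by step:
`a = [5, 5, 7]` → a = [5, 5, 7]
`b = a` → b = [5, 5, 7] (same object as a)
`a = [45, 60, 77]` → a = [45, 60, 77]
`b.append(194)` → b = [5, 5, 7, 194]
`print(a)` → prints [45, 60, 77]
`print(b)` → prints [5, 5, 7, 194]

Answer:
[45, 60, 77]
[5, 5, 7, 194]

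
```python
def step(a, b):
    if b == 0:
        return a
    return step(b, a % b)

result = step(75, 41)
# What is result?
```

step(75, 41) -> step(41, 34) -> step(34, 7) -> step(7, 6) -> step(6, 1) -> step(1, 0) -> 1

Answer: 1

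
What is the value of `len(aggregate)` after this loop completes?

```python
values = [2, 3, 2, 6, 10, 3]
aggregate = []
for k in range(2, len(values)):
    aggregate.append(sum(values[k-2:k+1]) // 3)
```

Number of 3-element averages
`aggregate` takes the values: [] → [2] → [2, 3] → [2, 3, 6] → [2, 3, 6, 6]
So `len(aggregate)` = 4

Answer: 4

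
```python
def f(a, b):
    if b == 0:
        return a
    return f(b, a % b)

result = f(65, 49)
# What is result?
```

f(65, 49) -> f(49, 16) -> f(16, 1) -> f(1, 0) -> 1

Answer: 1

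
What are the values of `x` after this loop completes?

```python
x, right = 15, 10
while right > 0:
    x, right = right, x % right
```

GCD of 15 and 10
`x` takes the values: 15 → 10 → 5

Answer: 5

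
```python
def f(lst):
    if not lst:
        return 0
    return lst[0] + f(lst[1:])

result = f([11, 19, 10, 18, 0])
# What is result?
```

11 + 19 + 10 + 18 + 0 + 0 = 58

Answer: 58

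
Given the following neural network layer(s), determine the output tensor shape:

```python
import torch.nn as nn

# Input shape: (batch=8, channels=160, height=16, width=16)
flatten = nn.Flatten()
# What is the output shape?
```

Input: (8, 160, 16, 16) -> Output: (8, 40960)

Answer: (8, 40960)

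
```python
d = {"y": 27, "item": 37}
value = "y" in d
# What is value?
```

Trace:
`d = {"y": 27, "item": 37}` → d = {'y': 27, 'item': 37}
`value = "y" in d` → value = True
So value = True

Answer: True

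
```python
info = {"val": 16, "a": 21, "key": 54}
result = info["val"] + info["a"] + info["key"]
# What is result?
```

Trace:
`info = {"val": 16, "a": 21, "key": 54}` → info = {'val': 16, 'a': 21, 'key': 54}
`result = info["val"] + info["a"] + info["key"]` → result = 91
So result = 91

Answer: 91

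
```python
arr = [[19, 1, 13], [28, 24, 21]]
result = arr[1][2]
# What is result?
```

Trace:
`arr = [[19, 1, 13], [28, 24, 21]]` → arr = [[19, 1, 13], [28, 24, 21]]
`result = arr[1][2]` → result = 21
So result = 21

Answer: 21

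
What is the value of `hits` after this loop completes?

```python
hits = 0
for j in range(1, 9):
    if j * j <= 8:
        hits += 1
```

Count numbers where j² ≤ 8
`hits` takes the values: 0 → 1 → 2

Answer: 2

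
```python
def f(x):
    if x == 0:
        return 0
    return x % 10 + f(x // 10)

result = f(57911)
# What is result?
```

Sum of digits of 57911: 1 + 1 + 9 + 7 + 5 = 23

Answer: 23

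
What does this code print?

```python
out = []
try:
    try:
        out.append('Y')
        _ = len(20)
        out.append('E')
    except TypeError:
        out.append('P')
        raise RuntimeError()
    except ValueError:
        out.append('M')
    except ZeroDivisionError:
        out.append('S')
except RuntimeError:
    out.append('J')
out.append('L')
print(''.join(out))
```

Execution trace: 'Y' (inner try body) → 'P' (inner except TypeError) → 'J' (outer except RuntimeError) → 'L' (after the try/except). Output: YPJL

Answer: YPJL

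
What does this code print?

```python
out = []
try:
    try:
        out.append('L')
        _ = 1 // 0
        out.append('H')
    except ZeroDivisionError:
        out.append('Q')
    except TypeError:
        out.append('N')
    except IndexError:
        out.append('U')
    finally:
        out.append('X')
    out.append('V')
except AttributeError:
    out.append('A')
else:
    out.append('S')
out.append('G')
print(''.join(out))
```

Execution trace: 'L' (inner try body) → 'Q' (inner except ZeroDivisionError) → 'X' (inner finally) → 'V' (try body, no exception) → 'S' (else) → 'G' (after the try/except). Output: LQXVSG

Answer: LQXVSG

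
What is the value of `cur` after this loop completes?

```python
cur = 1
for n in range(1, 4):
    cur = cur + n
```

Start at 1, add 1 through 3
`cur` takes the values: 1 → 2 → 4 → 7

Answer: 7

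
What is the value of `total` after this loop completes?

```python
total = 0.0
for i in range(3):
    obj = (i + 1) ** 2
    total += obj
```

Sum of squared losses 1² + 2² + ... + 3²
`total` takes the values: 0.0 → 1.0 → 5.0 → 14.0

Answer: 14.0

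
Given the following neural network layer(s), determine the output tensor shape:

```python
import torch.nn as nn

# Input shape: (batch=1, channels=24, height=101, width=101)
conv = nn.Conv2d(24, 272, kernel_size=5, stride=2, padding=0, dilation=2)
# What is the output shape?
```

Input: (1, 24, 101, 101) -> Output: (1, 272, 47, 47)

Answer: (1, 272, 47, 47)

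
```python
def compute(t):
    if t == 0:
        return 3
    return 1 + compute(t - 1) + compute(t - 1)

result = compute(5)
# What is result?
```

compute(t) = 1 + 2·compute(t-1), compute(0)=3. Closed form: (3+1)·2^5 - 1 = 127.

Answer: 127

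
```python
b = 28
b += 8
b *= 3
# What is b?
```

Trace:
`b = 28` → b = 28
`b += 8` → b = 36
`b *= 3` → b = 108
So b = 108

Answer: 108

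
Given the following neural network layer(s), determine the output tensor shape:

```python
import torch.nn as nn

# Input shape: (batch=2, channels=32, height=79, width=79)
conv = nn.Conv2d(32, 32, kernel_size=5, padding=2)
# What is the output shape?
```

Input: (2, 32, 79, 79) -> Output: (2, 32, 79, 79)

Answer: (2, 32, 79, 79)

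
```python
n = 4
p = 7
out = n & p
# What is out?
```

Trace:
`n = 4` → n = 4
`p = 7` → p = 7
`out = n & p` → out = 4
So out = 4

Answer: 4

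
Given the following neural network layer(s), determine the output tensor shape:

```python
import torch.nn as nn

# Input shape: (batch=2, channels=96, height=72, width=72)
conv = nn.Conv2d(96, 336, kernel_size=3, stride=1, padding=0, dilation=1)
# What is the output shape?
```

Input: (2, 96, 72, 72) -> Output: (2, 336, 70, 70)

Answer: (2, 336, 70, 70)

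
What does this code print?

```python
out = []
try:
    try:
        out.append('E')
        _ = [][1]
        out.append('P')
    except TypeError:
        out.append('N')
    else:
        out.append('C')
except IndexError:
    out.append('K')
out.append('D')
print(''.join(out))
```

Execution trace: 'E' (try body) → 'K' (outer except IndexError) → 'D' (after the try/except). Output: EKD

Answer: EKD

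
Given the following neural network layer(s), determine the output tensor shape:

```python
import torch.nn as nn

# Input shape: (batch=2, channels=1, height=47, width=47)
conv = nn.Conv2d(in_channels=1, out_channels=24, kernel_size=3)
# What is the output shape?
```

Input: (2, 1, 47, 47) -> Output: (2, 24, 45, 45)

Answer: (2, 24, 45, 45)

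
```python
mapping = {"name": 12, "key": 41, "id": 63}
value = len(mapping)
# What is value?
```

Trace:
`mapping = {"name": 12, "key": 41, "id": 63}` → mapping = {'name': 12, 'key': 41, 'id': 63}
`value = len(mapping)` → value = 3
So value = 3

Answer: 3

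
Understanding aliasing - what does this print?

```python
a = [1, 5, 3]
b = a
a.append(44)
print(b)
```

Key concept: basic list aliasing.
Step by step:
`a = [1, 5, 3]` → a = [1, 5, 3]
`b = a` → b = [1, 5, 3] (same object as a)
`a.append(44)` → a = [1, 5, 3, 44] (same object as b); b = [1, 5, 3, 44] (same object as a)
`print(b)` → prints [1, 5, 3, 44]

Answer: [1, 5, 3, 44]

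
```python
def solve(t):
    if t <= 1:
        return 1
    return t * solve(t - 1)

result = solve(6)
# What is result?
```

solve(6) = 6 * 5 * 4 * 3 * 2 * 1 = 720

Answer: 720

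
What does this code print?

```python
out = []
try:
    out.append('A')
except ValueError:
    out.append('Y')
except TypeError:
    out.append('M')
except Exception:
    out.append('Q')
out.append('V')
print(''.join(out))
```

Execution trace: 'A' (try body, no exception) → 'V' (after the try/except). Output: AV

Answer: AV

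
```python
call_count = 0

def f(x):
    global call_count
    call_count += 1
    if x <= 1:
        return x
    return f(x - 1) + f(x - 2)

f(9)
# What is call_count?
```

Calls(x) = 1 + Calls(x-1) + Calls(x-2); Calls(0)=Calls(1)=1. For x=9 this gives 109.

Answer: 109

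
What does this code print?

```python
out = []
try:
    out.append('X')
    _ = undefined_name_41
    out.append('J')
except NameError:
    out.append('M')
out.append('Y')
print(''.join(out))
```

Execution trace: 'X' (try body) → 'M' (except NameError) → 'Y' (after the try/except). Output: XMY

Answer: XMY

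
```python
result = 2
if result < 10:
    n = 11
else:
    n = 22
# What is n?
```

Trace:
`result = 2` → result = 2
`if result < 10: ...` → result < 10 is True → n = 11
So n = 11

Answer: 11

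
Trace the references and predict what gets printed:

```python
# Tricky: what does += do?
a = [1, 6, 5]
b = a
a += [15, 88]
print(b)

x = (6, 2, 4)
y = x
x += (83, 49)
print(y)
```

Key concept: += behavior differs for mutable vs immutable.
Step by step:
`a = [1, 6, 5]` → a = [1, 6, 5]
`b = a` → b = [1, 6, 5] (same object as a)
`a += [15, 88]` → a = [1, 6, 5, 15, 88] (same object as b); b = [1, 6, 5, 15, 88] (same object as a)
`print(b)` → prints [1, 6, 5, 15, 88]
`x = (6, 2, 4)` → x = (6, 2, 4)
`y = x` → y = (6, 2, 4)
`x += (83, 49)` → x = (6, 2, 4, 83, 49)
`print(y)` → prints (6, 2, 4)

Answer:
[1, 6, 5, 15, 88]
(6, 2, 4)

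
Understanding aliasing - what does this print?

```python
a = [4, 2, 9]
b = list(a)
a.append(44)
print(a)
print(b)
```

Key concept: list() constructor creates copy.
Step by step:
`a = [4, 2, 9]` → a = [4, 2, 9]
`b = list(a)` → b = [4, 2, 9]
`a.append(44)` → a = [4, 2, 9, 44]
`print(a)` → prints [4, 2, 9, 44]
`print(b)` → prints [4, 2, 9]

Answer:
[4, 2, 9, 44]
[4, 2, 9]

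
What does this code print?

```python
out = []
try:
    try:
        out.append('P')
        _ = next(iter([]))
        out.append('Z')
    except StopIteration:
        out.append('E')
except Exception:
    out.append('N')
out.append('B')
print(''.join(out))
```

Execution trace: 'P' (inner try body) → 'E' (inner except StopIteration) → 'B' (after the try/except). Output: PEB

Answer: PEB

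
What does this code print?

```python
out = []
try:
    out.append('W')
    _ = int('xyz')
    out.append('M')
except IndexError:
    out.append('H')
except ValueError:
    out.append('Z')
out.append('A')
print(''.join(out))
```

Execution trace: 'W' (try body) → 'Z' (except ValueError) → 'A' (after the try/except). Output: WZA

Answer: WZA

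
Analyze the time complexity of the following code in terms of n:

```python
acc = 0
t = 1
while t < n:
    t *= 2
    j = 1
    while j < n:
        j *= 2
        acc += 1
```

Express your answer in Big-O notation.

Each loop level contributes: log n × log n. Multiplying the contributions gives O(log² n).

Answer: O(log² n)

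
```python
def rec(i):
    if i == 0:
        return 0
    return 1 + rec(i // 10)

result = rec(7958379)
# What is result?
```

Count of digits of 7958379: 7

Answer: 7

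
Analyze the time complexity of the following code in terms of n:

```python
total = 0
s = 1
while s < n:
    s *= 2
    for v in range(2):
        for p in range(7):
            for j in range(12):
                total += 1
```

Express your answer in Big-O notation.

Each loop level contributes: log n × 1 × 1 × 1. Multiplying the contributions gives O(log n).

Answer: O(log n)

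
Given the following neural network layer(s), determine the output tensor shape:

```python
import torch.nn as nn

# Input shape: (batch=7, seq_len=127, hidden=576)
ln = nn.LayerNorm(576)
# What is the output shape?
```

Input: (7, 127, 576) -> Output: (7, 127, 576)

Answer: (7, 127, 576)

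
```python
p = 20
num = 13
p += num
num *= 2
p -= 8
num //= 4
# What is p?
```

Trace:
`p = 20` → p = 20
`num = 13` → num = 13
`p += num` → p = 33
`num *= 2` → num = 26
`p -= 8` → p = 25
`num //= 4` → num = 6
So p = 25

Answer: 25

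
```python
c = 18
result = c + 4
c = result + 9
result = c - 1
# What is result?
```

Trace:
`c = 18` → c = 18
`result = c + 4` → result = 22
`c = result + 9` → c = 31
`result = c - 1` → result = 30
So result = 30

Answer: 30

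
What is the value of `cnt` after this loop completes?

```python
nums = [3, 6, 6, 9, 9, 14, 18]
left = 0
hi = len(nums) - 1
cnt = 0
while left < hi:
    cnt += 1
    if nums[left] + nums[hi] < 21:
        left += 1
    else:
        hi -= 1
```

Steps to find pair summing to 21
`cnt` takes the values: 0 → 1 → 2 → 3 → 4 → 5 → 6

Answer: 6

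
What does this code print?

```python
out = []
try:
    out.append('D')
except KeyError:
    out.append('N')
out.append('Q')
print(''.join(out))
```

Execution trace: 'D' (try body, no exception) → 'Q' (after the try/except). Output: DQ

Answer: DQ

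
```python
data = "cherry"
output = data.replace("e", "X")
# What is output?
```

Trace:
`data = "cherry"` → data = 'cherry'
`output = data.replace("e", "X")` → output = 'chXrry'
So output = 'chXrry'

Answer: 'chXrry'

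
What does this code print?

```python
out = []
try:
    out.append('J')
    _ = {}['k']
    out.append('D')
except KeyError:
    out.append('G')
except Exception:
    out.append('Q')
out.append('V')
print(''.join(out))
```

Execution trace: 'J' (try body) → 'G' (except KeyError) → 'V' (after the try/except). Output: JGV

Answer: JGV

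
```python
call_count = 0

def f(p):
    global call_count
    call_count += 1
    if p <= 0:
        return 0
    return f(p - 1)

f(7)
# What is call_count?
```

Linear recursion stepping by 1: 8 calls from p=7 down to ≤0.

Answer: 8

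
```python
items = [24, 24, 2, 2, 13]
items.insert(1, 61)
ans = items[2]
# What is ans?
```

Trace:
`items = [24, 24, 2, 2, 13]` → items = [24, 24, 2, 2, 13]
`items.insert(1, 61)` → items = [24, 61, 24, 2, 2, 13]
`ans = items[2]` → ans = 24
So ans = 24

Answer: 24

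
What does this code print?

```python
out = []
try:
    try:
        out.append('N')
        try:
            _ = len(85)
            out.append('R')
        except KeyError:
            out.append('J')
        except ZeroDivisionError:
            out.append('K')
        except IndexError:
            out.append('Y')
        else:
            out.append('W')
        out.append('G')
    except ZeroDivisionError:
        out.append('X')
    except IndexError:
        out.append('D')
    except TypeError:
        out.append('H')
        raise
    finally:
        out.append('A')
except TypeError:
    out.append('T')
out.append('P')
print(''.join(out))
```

Execution trace: 'N' (try body) → 'H' (except TypeError) → 'A' (finally) → 'T' (outer except TypeError) → 'P' (after the try/except). Output: NHATP

Answer: NHATP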